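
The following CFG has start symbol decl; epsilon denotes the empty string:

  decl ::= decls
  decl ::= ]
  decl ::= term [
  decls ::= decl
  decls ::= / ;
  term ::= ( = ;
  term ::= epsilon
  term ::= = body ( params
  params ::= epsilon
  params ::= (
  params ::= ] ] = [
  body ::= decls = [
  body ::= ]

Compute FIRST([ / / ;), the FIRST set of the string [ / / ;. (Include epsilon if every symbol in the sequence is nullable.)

{ [ }

[ is a terminal; add {[} and stop.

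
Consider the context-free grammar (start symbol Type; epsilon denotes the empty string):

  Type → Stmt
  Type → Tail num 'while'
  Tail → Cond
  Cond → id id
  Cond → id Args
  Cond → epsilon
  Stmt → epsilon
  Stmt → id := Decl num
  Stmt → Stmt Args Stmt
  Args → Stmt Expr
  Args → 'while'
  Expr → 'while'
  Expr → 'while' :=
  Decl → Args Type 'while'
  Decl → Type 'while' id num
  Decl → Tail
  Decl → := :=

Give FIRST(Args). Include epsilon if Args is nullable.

From Args → Stmt Expr: Stmt nullable, take FIRST(Stmt) ∪ FIRST(Expr) = { 'while', id }.
Args → 'while' contributes {'while'}.
Union: FIRST(Args) = { 'while', id }.

{ 'while', id }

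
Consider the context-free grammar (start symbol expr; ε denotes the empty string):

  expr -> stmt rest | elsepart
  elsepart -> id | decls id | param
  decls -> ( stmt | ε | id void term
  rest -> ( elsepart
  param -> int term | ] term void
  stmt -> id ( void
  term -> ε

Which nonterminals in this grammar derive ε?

Directly nullable (have an ε-production): decls, term.
No other nonterminal has a production whose RHS symbols are all nullable.

{ decls, term }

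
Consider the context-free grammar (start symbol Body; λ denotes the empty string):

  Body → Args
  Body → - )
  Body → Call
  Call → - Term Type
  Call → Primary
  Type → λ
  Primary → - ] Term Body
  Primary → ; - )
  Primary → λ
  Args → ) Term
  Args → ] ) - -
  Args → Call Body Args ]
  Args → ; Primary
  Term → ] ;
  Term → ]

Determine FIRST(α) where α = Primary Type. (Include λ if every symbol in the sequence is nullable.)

Add FIRST(Primary)\{λ} = { -, ; }; Primary is nullable, continue.
Add FIRST(Type)\{λ} = {  }; Type is nullable, continue.
Every symbol is nullable, so include λ.

{ -, ;, λ }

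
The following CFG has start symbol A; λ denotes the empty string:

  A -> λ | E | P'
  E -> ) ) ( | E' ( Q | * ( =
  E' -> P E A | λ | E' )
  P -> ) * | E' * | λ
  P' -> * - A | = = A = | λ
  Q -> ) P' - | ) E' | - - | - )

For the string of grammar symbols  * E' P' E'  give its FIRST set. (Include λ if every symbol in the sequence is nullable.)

* is a terminal; add {*} and stop.

{ * }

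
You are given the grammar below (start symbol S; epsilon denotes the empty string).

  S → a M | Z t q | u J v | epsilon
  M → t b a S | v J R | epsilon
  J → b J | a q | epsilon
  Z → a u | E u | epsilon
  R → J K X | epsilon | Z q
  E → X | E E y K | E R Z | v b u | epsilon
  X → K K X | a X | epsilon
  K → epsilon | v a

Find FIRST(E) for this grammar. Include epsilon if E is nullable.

{ a, b, q, u, v, y, epsilon }

From E → X: add FIRST(X) = { a, v, epsilon } (including epsilon since X is nullable).
From E → E E y K: E, E nullable, take FIRST(E) ∪ FIRST(E) ∪ {y} = { a, b, q, u, v, y }.
From E → E R Z: E, R, Z nullable, take FIRST(E) ∪ FIRST(R) ∪ FIRST(Z) = { a, b, q, u, v, y }; also epsilon since the whole RHS is nullable.
E → v b u contributes {v}.
E → epsilon contributes epsilon.
Union: FIRST(E) = { a, b, q, u, v, y, epsilon }.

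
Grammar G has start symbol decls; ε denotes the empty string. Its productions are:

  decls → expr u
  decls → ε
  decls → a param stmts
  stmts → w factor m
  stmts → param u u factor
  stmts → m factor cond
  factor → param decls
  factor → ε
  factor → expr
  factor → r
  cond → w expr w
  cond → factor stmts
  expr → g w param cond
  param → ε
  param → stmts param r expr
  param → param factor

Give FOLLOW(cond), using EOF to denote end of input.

In stmts → m factor cond: cond is at the end, add FOLLOW(stmts) = { EOF, a, g, m, r, u, w }.
In expr → g w param cond: cond is at the end, add FOLLOW(expr) = { EOF, a, g, m, r, u, w }.
Union: FOLLOW(cond) = { EOF, a, g, m, r, u, w }.

{ EOF, a, g, m, r, u, w }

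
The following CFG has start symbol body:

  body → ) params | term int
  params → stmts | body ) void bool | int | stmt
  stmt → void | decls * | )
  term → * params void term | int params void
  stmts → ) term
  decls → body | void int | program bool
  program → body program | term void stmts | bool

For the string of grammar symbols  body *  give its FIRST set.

Add FIRST(body) = { ), *, int }; body is not nullable, stop.

{ ), *, int }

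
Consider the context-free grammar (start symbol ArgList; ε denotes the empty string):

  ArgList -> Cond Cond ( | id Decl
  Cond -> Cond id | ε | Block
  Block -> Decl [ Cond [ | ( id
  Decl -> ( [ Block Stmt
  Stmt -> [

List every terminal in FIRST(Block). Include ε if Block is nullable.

From Block -> Decl [ Cond [: add FIRST(Decl) = { ( }.
Block -> ( id contributes {(}.
Union: FIRST(Block) = { ( }.

{ ( }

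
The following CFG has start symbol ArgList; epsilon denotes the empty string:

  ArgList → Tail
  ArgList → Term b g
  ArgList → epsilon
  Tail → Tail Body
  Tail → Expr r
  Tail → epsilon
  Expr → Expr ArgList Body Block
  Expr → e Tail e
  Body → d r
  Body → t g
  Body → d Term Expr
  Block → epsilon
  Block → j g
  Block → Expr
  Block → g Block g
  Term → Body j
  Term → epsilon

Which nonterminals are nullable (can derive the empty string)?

{ ArgList, Block, Tail, Term }

Directly nullable (have an epsilon-production): ArgList, Tail, Block, Term.
No other nonterminal has a production whose RHS symbols are all nullable.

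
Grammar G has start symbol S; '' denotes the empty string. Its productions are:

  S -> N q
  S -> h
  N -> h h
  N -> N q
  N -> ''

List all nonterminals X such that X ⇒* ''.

Directly nullable (have an ''-production): N.
No other nonterminal has a production whose RHS symbols are all nullable.

{ N }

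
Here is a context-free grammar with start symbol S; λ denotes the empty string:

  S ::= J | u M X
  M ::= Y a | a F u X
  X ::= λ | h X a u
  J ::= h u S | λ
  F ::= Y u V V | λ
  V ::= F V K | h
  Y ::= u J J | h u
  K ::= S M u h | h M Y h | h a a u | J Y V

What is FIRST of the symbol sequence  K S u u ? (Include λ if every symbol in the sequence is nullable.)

{ a, h, u }

Add FIRST(K) = { a, h, u }; K is not nullable, stop.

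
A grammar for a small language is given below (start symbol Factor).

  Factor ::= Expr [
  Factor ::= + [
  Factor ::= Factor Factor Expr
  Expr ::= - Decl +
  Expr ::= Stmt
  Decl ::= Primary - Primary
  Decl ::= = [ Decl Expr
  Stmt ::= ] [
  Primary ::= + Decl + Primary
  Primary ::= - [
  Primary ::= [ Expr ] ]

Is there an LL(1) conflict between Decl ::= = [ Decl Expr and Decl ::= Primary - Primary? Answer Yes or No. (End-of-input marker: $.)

FIRST(= [ Decl Expr) = { = } and FIRST(Primary - Primary) = { +, -, [ }.
The FIRST sets are disjoint and neither alternative is nullable — no conflict.

No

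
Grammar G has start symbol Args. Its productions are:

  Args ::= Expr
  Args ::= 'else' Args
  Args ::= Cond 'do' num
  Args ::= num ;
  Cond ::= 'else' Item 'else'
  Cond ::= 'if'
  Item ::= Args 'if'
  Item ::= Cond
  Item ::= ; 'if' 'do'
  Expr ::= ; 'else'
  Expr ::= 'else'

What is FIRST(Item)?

{ 'else', 'if', ;, num }

From Item ::= Args 'if': add FIRST(Args) = { 'else', 'if', ;, num }.
From Item ::= Cond: add FIRST(Cond) = { 'else', 'if' }.
Item ::= ; 'if' 'do' contributes {;}.
Union: FIRST(Item) = { 'else', 'if', ;, num }.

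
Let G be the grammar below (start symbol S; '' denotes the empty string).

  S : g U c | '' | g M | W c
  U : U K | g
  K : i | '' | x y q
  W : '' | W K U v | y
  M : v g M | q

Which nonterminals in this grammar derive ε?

Directly nullable (have an ''-production): S, K, W.
No other nonterminal has a production whose RHS symbols are all nullable.

{ K, S, W }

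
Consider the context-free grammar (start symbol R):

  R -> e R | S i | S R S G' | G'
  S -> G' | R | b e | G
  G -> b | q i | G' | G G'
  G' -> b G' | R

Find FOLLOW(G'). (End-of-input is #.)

In R -> S R S G': G' is at the end, add FOLLOW(R) = { #, b, e, i, q }.
In R -> G': G' is at the end, add FOLLOW(R) = { #, b, e, i, q }.
In S -> G': G' is at the end, add FOLLOW(S) = { b, e, i, q }.
In G -> G': G' is at the end, add FOLLOW(G) = { b, e, i, q }.
In G -> G G': G' is at the end, add FOLLOW(G) = { b, e, i, q }.
In G' -> b G': G' is at the end, add FOLLOW(G') = { #, b, e, i, q }.
Union: FOLLOW(G') = { #, b, e, i, q }.

{ #, b, e, i, q }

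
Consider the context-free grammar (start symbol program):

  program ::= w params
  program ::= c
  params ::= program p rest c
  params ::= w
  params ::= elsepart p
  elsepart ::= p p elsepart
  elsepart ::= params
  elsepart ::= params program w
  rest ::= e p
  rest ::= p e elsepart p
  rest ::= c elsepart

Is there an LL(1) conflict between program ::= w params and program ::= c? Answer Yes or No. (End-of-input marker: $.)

FIRST(w params) = { w } and FIRST(c) = { c }.
The FIRST sets are disjoint and neither alternative is nullable — no conflict.

No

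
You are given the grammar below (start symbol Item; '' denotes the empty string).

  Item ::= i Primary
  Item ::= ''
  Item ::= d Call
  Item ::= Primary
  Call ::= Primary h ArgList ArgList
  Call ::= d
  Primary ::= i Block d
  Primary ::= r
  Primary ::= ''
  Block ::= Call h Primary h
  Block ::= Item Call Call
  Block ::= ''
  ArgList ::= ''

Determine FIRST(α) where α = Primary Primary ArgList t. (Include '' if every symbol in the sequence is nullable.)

{ i, r, t }

Add FIRST(Primary)\{''} = { i, r }; Primary is nullable, continue.
Add FIRST(Primary)\{''} = { i, r }; Primary is nullable, continue.
Add FIRST(ArgList)\{''} = {  }; ArgList is nullable, continue.
t is a terminal; add {t} and stop.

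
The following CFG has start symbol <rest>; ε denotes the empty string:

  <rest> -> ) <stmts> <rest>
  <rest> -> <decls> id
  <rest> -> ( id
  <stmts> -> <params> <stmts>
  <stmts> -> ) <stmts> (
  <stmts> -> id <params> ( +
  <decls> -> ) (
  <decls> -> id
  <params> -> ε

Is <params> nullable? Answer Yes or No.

<params> has an ε-production, so <params> ⇒ ε.

Yes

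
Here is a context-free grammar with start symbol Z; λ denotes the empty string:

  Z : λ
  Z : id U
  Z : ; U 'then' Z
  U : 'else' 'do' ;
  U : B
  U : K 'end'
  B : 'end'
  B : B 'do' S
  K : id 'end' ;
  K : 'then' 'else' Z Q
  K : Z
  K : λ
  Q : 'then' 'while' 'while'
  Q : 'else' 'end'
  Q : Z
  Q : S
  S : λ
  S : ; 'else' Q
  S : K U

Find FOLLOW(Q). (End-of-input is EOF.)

In K : 'then' 'else' Z Q: Q is at the end, add FOLLOW(K) = { 'else', 'end', 'then', ;, id }.
In S : ; 'else' Q: Q is at the end, add FOLLOW(S) = { EOF, 'do', 'else', 'end', 'then', ;, id }.
Union: FOLLOW(Q) = { EOF, 'do', 'else', 'end', 'then', ;, id }.

{ EOF, 'do', 'else', 'end', 'then', ;, id }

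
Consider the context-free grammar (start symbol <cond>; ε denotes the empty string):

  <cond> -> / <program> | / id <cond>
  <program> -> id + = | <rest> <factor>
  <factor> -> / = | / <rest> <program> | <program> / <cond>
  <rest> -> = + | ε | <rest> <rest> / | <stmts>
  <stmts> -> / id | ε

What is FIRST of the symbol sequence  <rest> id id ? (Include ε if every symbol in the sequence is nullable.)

{ /, =, id }

Add FIRST(<rest>)\{ε} = { /, = }; <rest> is nullable, continue.
id is a terminal; add {id} and stop.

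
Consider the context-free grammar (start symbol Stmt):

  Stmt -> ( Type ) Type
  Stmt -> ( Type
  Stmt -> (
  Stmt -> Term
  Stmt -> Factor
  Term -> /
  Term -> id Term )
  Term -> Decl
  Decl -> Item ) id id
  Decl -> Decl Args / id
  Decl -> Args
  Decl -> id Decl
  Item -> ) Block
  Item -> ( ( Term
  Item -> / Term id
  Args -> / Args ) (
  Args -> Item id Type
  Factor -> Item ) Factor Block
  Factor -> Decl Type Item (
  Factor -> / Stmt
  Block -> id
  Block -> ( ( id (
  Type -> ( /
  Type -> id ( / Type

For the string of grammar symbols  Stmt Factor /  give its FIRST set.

{ (, ), /, id }

Add FIRST(Stmt) = { (, ), /, id }; Stmt is not nullable, stop.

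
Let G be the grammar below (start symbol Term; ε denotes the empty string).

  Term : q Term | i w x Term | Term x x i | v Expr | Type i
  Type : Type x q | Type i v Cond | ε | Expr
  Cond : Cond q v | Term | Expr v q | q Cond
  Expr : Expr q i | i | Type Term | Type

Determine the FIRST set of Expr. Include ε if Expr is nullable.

{ i, q, v, x, ε }

From Expr : Expr q i: Expr nullable, take FIRST(Expr) ∪ {q} = { i, q, v, x }.
Expr : i contributes {i}.
From Expr : Type Term: Type nullable, take FIRST(Type) ∪ FIRST(Term) = { i, q, v, x }.
From Expr : Type: add FIRST(Type) = { i, q, v, x, ε } (including ε since Type is nullable).
Union: FIRST(Expr) = { i, q, v, x, ε }.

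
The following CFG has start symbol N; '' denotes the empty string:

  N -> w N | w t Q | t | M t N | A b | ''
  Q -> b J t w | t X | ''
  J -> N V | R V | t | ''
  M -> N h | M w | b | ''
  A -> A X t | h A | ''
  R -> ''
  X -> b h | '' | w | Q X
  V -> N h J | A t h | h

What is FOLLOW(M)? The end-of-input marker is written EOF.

{ t, w }

In N -> M t N: add FIRST(t N) = { t }.
In M -> M w: add FIRST(w) = { w }.
Union: FOLLOW(M) = { t, w }.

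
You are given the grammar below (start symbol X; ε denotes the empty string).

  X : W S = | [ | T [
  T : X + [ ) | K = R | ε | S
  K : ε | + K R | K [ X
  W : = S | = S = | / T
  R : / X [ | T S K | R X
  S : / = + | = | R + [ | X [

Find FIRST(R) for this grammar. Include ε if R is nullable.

{ +, /, =, [ }

R : / X [ contributes {/}.
From R : T S K: T nullable, take FIRST(T) ∪ FIRST(S) = { +, /, =, [ }.
From R : R X: add FIRST(R) = { +, /, =, [ }.
Union: FIRST(R) = { +, /, =, [ }.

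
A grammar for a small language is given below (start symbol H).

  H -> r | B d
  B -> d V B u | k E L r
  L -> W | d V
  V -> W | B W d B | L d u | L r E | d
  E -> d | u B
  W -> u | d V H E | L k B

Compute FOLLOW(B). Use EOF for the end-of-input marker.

{ d, k, r, u }

In H -> B d: add FIRST(d) = { d }.
In B -> d V B u: add FIRST(u) = { u }.
In V -> B W d B: add FIRST(W d B) = { d, u }.
In V -> B W d B: B is at the end, add FOLLOW(V) = { d, k, r }.
In E -> u B: B is at the end, add FOLLOW(E) = { d, k, r, u }.
In W -> L k B: B is at the end, add FOLLOW(W) = { d, k, r }.
Union: FOLLOW(B) = { d, k, r, u }.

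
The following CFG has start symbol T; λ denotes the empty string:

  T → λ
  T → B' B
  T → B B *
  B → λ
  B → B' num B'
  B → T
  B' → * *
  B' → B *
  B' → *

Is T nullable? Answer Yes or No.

T has an λ-production, so T ⇒ λ.

Yes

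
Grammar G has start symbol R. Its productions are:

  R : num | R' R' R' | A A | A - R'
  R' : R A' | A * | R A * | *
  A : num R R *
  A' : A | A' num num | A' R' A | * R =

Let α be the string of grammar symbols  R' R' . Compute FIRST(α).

{ *, num }

Add FIRST(R') = { *, num }; R' is not nullable, stop.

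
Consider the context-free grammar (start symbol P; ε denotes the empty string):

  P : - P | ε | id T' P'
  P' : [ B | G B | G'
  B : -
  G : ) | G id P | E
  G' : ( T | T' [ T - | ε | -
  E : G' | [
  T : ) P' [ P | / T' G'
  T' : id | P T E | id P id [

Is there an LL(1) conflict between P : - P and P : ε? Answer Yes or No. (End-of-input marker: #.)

Yes

FIRST(- P) = { - } and FIRST(ε) = { ε }.
The second alternative is nullable and FOLLOW(P) = { #, (, ), -, /, [, id } shares - with FIRST of the first — conflict.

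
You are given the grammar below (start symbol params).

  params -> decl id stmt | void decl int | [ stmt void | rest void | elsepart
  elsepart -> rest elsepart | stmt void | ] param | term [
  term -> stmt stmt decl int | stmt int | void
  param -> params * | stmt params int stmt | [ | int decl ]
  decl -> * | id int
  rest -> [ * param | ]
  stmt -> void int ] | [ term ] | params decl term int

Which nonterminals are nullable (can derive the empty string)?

{ } (none)

No nonterminal has an empty production or an RHS whose symbols are all nullable.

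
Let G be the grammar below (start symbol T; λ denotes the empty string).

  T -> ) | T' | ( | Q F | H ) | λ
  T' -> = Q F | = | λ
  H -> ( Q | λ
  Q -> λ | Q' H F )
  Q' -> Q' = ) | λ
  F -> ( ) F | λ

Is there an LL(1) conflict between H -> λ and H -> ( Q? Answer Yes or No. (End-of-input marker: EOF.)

FIRST(λ) = { λ } and FIRST(( Q) = { ( }.
The first alternative is nullable and FOLLOW(H) = { (, ) } shares ( with FIRST of the second — conflict.

Yes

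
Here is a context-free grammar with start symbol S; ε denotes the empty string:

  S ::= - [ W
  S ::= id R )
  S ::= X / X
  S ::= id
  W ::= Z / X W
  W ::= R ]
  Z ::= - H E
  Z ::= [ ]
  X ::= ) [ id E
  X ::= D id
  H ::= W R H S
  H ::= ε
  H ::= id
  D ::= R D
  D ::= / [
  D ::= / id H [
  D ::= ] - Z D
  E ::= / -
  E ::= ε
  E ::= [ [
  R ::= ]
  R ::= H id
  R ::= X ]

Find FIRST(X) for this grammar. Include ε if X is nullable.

X ::= ) [ id E contributes {)}.
From X ::= D id: add FIRST(D) = { ), -, /, [, ], id }.
Union: FIRST(X) = { ), -, /, [, ], id }.

{ ), -, /, [, ], id }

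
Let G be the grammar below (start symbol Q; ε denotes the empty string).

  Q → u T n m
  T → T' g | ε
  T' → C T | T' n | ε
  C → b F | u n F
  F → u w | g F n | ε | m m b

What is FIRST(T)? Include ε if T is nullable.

From T → T' g: T' nullable, take FIRST(T') ∪ {g} = { b, g, n, u }.
T → ε contributes ε.
Union: FIRST(T) = { b, g, n, u, ε }.

{ b, g, n, u, ε }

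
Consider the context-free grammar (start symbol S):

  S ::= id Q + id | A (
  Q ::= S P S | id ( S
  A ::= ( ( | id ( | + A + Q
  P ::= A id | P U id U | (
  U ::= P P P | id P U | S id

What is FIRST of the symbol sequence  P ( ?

Add FIRST(P) = { (, +, id }; P is not nullable, stop.

{ (, +, id }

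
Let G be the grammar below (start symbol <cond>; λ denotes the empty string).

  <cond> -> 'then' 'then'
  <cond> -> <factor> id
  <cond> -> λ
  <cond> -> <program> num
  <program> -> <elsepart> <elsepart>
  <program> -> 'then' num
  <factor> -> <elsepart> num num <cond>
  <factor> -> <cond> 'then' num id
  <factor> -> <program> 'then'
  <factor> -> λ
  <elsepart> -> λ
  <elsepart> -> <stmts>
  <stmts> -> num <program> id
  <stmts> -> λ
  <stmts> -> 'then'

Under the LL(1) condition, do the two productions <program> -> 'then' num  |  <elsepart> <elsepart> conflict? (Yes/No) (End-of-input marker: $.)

FIRST('then' num) = { 'then' } and FIRST(<elsepart> <elsepart>) = { 'then', num, λ }.
Both contain 'then', so the two alternatives are not disjoint — LL(1) conflict.

Yes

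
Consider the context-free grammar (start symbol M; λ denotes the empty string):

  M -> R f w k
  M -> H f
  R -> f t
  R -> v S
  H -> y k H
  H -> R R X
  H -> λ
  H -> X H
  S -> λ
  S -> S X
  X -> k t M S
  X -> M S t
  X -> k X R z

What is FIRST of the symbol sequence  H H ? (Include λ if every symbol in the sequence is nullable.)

Add FIRST(H)\{λ} = { f, k, v, y }; H is nullable, continue.
Add FIRST(H)\{λ} = { f, k, v, y }; H is nullable, continue.
Every symbol is nullable, so include λ.

{ f, k, v, y, λ }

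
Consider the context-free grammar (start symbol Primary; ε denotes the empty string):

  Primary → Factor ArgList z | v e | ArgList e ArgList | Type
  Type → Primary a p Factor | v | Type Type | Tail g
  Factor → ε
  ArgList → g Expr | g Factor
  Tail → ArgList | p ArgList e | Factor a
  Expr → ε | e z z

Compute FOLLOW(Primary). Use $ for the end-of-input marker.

Primary is the start symbol, so $ ∈ FOLLOW(Primary).
In Type → Primary a p Factor: add FIRST(a p Factor) = { a }.
Union: FOLLOW(Primary) = { $, a }.

{ $, a }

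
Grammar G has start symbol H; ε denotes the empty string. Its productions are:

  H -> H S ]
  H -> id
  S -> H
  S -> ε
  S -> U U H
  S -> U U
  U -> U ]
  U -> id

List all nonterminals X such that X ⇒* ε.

{ S }

Directly nullable (have an ε-production): S.
No other nonterminal has a production whose RHS symbols are all nullable.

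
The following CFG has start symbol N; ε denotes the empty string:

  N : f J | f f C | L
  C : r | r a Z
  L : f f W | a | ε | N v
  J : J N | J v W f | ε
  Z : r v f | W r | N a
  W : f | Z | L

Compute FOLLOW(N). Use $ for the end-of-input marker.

N is the start symbol, so $ ∈ FOLLOW(N).
In L : N v: add FIRST(v) = { v }.
In J : J N: N is at the end, add FOLLOW(J) = { $, a, f, v }.
In Z : N a: add FIRST(a) = { a }.
Union: FOLLOW(N) = { $, a, f, v }.

{ $, a, f, v }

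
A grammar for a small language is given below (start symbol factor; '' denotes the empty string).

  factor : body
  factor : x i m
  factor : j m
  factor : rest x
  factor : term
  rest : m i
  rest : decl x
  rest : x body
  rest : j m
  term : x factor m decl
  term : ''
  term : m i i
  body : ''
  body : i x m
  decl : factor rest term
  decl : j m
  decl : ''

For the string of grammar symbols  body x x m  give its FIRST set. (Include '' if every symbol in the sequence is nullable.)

Add FIRST(body)\{''} = { i }; body is nullable, continue.
x is a terminal; add {x} and stop.

{ i, x }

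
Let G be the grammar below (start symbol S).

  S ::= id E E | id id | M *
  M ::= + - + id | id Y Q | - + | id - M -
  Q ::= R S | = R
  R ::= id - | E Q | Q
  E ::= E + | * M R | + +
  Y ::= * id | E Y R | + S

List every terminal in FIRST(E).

From E ::= E +: add FIRST(E) = { *, + }.
E ::= * M R contributes {*}.
E ::= + + contributes {+}.
Union: FIRST(E) = { *, + }.

{ *, + }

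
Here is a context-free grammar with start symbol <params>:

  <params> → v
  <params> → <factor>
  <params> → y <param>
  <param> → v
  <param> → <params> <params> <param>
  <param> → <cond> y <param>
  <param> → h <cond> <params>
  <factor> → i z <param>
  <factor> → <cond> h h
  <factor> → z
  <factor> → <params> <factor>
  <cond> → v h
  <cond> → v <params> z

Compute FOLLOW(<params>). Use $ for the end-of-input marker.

<params> is the start symbol, so $ ∈ FOLLOW(<params>).
In <param> → <params> <params> <param>: add FIRST(<params> <param>) = { i, v, y, z }.
In <param> → <params> <params> <param>: add FIRST(<param>) = { h, i, v, y, z }.
In <param> → h <cond> <params>: <params> is at the end, add FOLLOW(<param>) = { $, h, i, v, y, z }.
In <factor> → <params> <factor>: add FIRST(<factor>) = { i, v, y, z }.
In <cond> → v <params> z: add FIRST(z) = { z }.
Union: FOLLOW(<params>) = { $, h, i, v, y, z }.

{ $, h, i, v, y, z }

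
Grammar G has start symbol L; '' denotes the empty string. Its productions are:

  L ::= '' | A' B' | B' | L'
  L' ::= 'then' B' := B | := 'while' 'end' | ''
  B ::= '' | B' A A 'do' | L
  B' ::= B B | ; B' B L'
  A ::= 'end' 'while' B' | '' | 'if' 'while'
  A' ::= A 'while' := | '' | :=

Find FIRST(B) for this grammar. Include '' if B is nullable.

B ::= '' contributes ''.
From B ::= B' A A 'do': B', A, A nullable, take FIRST(B') ∪ FIRST(A) ∪ FIRST(A) ∪ {'do'} = { 'do', 'end', 'if', 'then', 'while', :=, ; }.
From B ::= L: add FIRST(L) = { 'do', 'end', 'if', 'then', 'while', :=, ;, '' } (including '' since L is nullable).
Union: FIRST(B) = { 'do', 'end', 'if', 'then', 'while', :=, ;, '' }.

{ 'do', 'end', 'if', 'then', 'while', :=, ;, '' }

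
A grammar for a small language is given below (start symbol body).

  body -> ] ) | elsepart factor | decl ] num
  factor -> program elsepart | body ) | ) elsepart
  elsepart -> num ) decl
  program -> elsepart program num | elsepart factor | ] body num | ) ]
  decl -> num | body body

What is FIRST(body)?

{ ], num }

body -> ] ) contributes {]}.
From body -> elsepart factor: add FIRST(elsepart) = { num }.
From body -> decl ] num: add FIRST(decl) = { ], num }.
Union: FIRST(body) = { ], num }.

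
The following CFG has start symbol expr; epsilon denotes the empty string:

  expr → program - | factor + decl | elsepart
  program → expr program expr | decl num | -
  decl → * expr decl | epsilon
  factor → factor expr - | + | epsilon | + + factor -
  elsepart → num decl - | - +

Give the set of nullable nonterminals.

Directly nullable (have an epsilon-production): decl, factor.
No other nonterminal has a production whose RHS symbols are all nullable.

{ decl, factor }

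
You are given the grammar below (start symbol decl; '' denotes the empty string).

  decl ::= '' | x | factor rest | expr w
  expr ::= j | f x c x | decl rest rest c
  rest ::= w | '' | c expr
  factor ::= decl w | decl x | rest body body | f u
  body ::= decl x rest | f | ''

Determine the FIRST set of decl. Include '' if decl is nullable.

{ c, f, j, w, x, '' }

decl ::= '' contributes ''.
decl ::= x contributes {x}.
From decl ::= factor rest: factor, rest nullable, take FIRST(factor) ∪ FIRST(rest) = { c, f, j, w, x }; also '' since the whole RHS is nullable.
From decl ::= expr w: add FIRST(expr) = { c, f, j, w, x }.
Union: FIRST(decl) = { c, f, j, w, x, '' }.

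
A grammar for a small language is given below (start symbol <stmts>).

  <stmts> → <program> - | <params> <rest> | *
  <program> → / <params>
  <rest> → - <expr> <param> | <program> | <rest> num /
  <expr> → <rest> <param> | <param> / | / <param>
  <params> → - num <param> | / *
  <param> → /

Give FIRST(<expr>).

From <expr> → <rest> <param>: add FIRST(<rest>) = { -, / }.
From <expr> → <param> /: add FIRST(<param>) = { / }.
<expr> → / <param> contributes {/}.
Union: FIRST(<expr>) = { -, / }.

{ -, / }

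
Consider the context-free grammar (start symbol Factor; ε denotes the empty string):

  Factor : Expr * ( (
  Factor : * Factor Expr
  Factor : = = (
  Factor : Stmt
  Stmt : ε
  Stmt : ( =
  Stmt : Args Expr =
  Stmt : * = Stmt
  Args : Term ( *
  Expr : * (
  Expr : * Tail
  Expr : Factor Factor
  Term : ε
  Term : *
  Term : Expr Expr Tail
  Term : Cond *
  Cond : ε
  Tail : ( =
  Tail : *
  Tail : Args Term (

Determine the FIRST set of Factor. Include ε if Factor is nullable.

{ (, *, =, ε }

From Factor : Expr * ( (: Expr nullable, take FIRST(Expr) ∪ {*} = { (, *, = }.
Factor : * Factor Expr contributes {*}.
Factor : = = ( contributes {=}.
From Factor : Stmt: add FIRST(Stmt) = { (, *, =, ε } (including ε since Stmt is nullable).
Union: FIRST(Factor) = { (, *, =, ε }.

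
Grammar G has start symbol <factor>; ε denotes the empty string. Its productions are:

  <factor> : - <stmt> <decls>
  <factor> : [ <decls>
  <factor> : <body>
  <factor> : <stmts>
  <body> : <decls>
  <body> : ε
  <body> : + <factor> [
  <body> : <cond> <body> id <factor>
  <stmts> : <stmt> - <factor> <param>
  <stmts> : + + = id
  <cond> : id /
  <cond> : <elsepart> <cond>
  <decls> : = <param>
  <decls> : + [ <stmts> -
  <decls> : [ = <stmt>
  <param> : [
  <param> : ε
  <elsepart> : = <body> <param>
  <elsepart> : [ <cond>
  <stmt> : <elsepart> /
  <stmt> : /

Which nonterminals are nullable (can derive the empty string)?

{ <body>, <factor>, <param> }

Directly nullable (have an ε-production): <body>, <param>.
<factor> : <body> with every symbol nullable, so <factor> is nullable.
No other nonterminal has a production whose RHS symbols are all nullable.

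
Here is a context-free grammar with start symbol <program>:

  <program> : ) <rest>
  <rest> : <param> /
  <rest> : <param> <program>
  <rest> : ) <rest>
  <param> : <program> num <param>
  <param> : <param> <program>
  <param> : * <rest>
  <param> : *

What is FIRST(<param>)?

From <param> : <program> num <param>: add FIRST(<program>) = { ) }.
From <param> : <param> <program>: add FIRST(<param>) = { ), * }.
<param> : * <rest> contributes {*}.
<param> : * contributes {*}.
Union: FIRST(<param>) = { ), * }.

{ ), * }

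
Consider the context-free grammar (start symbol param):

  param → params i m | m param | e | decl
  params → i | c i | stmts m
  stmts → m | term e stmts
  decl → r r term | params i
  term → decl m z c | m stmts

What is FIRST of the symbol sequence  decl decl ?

{ c, i, m, r }

Add FIRST(decl) = { c, i, m, r }; decl is not nullable, stop.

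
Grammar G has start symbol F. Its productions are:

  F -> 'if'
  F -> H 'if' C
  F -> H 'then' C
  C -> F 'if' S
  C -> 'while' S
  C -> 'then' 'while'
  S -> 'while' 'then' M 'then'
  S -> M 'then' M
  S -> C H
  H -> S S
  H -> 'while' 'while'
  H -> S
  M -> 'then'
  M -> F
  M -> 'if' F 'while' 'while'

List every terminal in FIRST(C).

From C -> F 'if' S: add FIRST(F) = { 'if', 'then', 'while' }.
C -> 'while' S contributes {'while'}.
C -> 'then' 'while' contributes {'then'}.
Union: FIRST(C) = { 'if', 'then', 'while' }.

{ 'if', 'then', 'while' }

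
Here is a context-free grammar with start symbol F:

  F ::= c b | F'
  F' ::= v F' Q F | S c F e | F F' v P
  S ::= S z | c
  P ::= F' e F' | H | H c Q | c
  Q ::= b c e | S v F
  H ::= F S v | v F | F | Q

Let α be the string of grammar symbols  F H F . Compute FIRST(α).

{ c, v }

Add FIRST(F) = { c, v }; F is not nullable, stop.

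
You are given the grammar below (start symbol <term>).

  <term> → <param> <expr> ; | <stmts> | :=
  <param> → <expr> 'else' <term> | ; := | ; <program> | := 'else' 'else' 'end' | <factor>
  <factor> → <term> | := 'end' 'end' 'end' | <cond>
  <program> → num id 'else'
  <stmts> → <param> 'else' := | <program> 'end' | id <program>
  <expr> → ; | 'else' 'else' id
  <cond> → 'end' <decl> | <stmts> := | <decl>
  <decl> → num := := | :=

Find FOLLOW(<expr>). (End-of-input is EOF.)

In <term> → <param> <expr> ;: add FIRST(;) = { ; }.
In <param> → <expr> 'else' <term>: add FIRST('else' <term>) = { 'else' }.
Union: FOLLOW(<expr>) = { 'else', ; }.

{ 'else', ; }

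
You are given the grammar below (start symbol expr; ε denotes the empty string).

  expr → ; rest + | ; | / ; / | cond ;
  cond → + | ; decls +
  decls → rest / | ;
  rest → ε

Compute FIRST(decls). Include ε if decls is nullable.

From decls → rest /: rest nullable, take FIRST(rest) ∪ {/} = { / }.
decls → ; contributes {;}.
Union: FIRST(decls) = { /, ; }.

{ /, ; }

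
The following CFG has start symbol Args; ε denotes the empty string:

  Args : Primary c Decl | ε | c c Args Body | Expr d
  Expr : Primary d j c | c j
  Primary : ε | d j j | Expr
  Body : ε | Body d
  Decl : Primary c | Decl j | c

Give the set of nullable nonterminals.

{ Args, Body, Primary }

Directly nullable (have an ε-production): Args, Primary, Body.
No other nonterminal has a production whose RHS symbols are all nullable.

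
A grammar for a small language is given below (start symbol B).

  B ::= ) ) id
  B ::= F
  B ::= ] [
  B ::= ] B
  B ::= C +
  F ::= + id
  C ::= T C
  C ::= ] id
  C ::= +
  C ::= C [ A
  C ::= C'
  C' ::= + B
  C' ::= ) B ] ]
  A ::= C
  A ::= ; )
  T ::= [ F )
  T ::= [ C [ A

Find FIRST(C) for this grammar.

{ ), +, [, ] }

From C ::= T C: add FIRST(T) = { [ }.
C ::= ] id contributes {]}.
C ::= + contributes {+}.
From C ::= C [ A: add FIRST(C) = { ), +, [, ] }.
From C ::= C': add FIRST(C') = { ), + }.
Union: FIRST(C) = { ), +, [, ] }.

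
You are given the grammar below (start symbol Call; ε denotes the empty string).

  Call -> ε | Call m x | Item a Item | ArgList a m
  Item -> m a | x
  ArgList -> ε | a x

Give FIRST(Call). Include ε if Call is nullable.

{ a, m, x, ε }

Call -> ε contributes ε.
From Call -> Call m x: Call nullable, take FIRST(Call) ∪ {m} = { a, m, x }.
From Call -> Item a Item: add FIRST(Item) = { m, x }.
From Call -> ArgList a m: ArgList nullable, take FIRST(ArgList) ∪ {a} = { a }.
Union: FIRST(Call) = { a, m, x, ε }.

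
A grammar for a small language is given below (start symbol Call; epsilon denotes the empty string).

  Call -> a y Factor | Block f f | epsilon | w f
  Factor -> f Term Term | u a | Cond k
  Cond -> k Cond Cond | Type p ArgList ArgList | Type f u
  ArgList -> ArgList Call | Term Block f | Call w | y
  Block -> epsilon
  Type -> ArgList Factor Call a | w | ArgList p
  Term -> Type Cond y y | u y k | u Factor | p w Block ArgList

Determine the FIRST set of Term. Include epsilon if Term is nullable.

From Term -> Type Cond y y: add FIRST(Type) = { a, f, p, u, w, y }.
Term -> u y k contributes {u}.
Term -> u Factor contributes {u}.
Term -> p w Block ArgList contributes {p}.
Union: FIRST(Term) = { a, f, p, u, w, y }.

{ a, f, p, u, w, y }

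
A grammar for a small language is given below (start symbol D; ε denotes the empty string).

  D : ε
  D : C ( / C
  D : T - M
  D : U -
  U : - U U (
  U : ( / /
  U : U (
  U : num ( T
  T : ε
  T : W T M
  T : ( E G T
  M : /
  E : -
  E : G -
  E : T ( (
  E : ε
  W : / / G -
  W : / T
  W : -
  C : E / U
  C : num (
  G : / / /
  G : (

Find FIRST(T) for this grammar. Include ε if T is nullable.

T : ε contributes ε.
From T : W T M: add FIRST(W) = { -, / }.
T : ( E G T contributes {(}.
Union: FIRST(T) = { (, -, /, ε }.

{ (, -, /, ε }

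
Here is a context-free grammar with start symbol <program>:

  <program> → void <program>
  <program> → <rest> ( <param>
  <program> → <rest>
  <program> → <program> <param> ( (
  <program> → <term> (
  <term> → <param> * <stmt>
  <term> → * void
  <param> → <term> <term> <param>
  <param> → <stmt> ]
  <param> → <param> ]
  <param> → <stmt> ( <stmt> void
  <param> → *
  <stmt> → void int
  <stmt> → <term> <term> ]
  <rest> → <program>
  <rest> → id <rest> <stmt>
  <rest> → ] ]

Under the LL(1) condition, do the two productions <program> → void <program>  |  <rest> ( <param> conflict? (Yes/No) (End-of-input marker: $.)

FIRST(void <program>) = { void } and FIRST(<rest> ( <param>) = { *, ], id, void }.
Both contain void, so the two alternatives are not disjoint — LL(1) conflict.

Yes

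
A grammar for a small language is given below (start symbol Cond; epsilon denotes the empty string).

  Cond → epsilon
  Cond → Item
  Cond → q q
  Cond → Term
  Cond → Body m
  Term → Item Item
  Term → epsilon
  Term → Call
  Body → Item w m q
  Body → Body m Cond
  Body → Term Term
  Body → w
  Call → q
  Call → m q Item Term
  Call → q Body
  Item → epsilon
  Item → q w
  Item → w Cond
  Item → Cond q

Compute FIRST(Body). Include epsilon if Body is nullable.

From Body → Item w m q: Item nullable, take FIRST(Item) ∪ {w} = { m, q, w }.
From Body → Body m Cond: Body nullable, take FIRST(Body) ∪ {m} = { m, q, w }.
From Body → Term Term: Term, Term nullable, take FIRST(Term) ∪ FIRST(Term) = { m, q, w }; also epsilon since the whole RHS is nullable.
Body → w contributes {w}.
Union: FIRST(Body) = { m, q, w, epsilon }.

{ m, q, w, epsilon }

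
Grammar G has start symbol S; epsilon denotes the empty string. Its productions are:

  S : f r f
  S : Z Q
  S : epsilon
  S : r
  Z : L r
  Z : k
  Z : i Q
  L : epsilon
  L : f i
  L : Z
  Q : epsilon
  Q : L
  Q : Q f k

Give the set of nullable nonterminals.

Directly nullable (have an epsilon-production): S, L, Q.
No other nonterminal has a production whose RHS symbols are all nullable.

{ L, Q, S }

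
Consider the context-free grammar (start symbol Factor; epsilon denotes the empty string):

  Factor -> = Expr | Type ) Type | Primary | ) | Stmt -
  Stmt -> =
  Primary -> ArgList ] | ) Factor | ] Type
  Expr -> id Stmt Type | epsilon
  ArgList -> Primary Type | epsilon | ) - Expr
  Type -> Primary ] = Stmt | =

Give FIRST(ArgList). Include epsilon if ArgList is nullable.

From ArgList -> Primary Type: add FIRST(Primary) = { ), ] }.
ArgList -> epsilon contributes epsilon.
ArgList -> ) - Expr contributes {)}.
Union: FIRST(ArgList) = { ), ], epsilon }.

{ ), ], epsilon }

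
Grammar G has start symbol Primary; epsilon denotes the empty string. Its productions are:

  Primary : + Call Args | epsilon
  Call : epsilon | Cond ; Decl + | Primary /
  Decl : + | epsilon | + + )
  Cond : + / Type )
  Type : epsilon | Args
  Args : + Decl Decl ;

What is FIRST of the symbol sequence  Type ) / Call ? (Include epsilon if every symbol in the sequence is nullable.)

Add FIRST(Type)\{epsilon} = { + }; Type is nullable, continue.
) is a terminal; add {)} and stop.

{ ), + }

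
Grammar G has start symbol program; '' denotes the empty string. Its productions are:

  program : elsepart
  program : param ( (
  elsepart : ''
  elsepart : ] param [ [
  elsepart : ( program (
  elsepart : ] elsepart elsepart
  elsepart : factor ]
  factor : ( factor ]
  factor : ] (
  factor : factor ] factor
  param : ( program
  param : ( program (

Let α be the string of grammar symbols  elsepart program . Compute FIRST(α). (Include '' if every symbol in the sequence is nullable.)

Add FIRST(elsepart)\{''} = { (, ] }; elsepart is nullable, continue.
Add FIRST(program)\{''} = { (, ] }; program is nullable, continue.
Every symbol is nullable, so include ''.

{ (, ], '' }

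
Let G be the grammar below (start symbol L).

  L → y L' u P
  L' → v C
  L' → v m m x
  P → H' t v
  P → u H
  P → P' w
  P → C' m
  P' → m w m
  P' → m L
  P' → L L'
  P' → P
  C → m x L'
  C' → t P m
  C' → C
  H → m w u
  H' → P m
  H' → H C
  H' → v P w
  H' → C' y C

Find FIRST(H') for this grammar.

From H' → P m: add FIRST(P) = { m, t, u, v, y }.
From H' → H C: add FIRST(H) = { m }.
H' → v P w contributes {v}.
From H' → C' y C: add FIRST(C') = { m, t }.
Union: FIRST(H') = { m, t, u, v, y }.

{ m, t, u, v, y }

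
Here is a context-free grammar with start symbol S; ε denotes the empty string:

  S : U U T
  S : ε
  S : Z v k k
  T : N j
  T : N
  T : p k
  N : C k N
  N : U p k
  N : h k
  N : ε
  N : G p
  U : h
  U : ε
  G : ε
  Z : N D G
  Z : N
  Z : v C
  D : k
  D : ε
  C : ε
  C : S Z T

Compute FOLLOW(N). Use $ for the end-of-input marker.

In T : N j: add FIRST(j) = { j }.
In T : N: N is at the end, add FOLLOW(T) = { $, h, j, k, p, v }.
In N : C k N: N is at the end, add FOLLOW(N) = { $, h, j, k, p, v }.
In Z : N D G: add FIRST(D G)\{ε} = { k }.
  Since D G is nullable, also add FOLLOW(Z) = { h, j, k, p, v }.
In Z : N: N is at the end, add FOLLOW(Z) = { h, j, k, p, v }.
Union: FOLLOW(N) = { $, h, j, k, p, v }.

{ $, h, j, k, p, v }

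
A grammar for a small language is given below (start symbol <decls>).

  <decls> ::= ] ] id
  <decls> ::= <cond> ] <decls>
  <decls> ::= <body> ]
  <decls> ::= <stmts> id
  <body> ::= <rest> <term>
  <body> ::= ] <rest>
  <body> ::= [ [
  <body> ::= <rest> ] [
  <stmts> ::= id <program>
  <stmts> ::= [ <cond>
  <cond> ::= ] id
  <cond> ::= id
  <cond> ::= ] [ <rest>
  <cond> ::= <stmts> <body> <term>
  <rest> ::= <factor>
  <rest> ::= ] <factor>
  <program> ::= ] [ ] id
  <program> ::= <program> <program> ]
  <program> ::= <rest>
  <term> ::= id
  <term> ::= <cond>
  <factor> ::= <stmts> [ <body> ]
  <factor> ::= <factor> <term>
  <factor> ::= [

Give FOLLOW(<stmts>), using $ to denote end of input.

In <decls> ::= <stmts> id: add FIRST(id) = { id }.
In <cond> ::= <stmts> <body> <term>: add FIRST(<body> <term>) = { [, ], id }.
In <factor> ::= <stmts> [ <body> ]: add FIRST([ <body> ]) = { [ }.
Union: FOLLOW(<stmts>) = { [, ], id }.

{ [, ], id }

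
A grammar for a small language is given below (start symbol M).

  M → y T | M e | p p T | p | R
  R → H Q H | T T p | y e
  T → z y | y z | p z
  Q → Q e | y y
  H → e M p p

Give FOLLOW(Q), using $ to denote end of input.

In R → H Q H: add FIRST(H) = { e }.
In Q → Q e: add FIRST(e) = { e }.
Union: FOLLOW(Q) = { e }.

{ e }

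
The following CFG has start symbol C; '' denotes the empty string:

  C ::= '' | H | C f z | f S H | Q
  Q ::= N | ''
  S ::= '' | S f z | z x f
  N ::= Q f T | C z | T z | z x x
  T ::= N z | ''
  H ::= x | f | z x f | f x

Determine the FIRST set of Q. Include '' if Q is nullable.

{ f, x, z, '' }

From Q ::= N: add FIRST(N) = { f, x, z }.
Q ::= '' contributes ''.
Union: FIRST(Q) = { f, x, z, '' }.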